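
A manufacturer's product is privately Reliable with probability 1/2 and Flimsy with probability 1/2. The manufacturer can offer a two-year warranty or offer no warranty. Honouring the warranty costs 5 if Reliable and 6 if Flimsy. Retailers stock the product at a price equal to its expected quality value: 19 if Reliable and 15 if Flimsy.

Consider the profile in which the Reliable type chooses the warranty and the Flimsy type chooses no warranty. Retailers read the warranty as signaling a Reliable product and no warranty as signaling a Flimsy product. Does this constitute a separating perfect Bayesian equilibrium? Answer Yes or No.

No

Under these beliefs, the warranty earns price 19 and no warranty earns price 15.
Reliable: the warranty nets 19 − 5 = 14; no warranty nets 15. Reliable would deviate to no warranty.
Flimsy: the warranty nets 19 − 6 = 13; no warranty nets 15. Flimsy prefers no warranty.
Reliable has a profitable deviation, so the profile is not an equilibrium.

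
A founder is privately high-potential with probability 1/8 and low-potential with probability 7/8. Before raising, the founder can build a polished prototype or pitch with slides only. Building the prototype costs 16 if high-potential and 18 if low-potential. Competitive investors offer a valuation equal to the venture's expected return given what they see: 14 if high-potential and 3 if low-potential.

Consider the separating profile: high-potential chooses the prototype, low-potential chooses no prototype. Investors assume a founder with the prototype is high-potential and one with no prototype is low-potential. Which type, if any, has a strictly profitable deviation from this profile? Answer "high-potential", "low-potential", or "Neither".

high-potential

The prototype pays 14; no prototype pays 3.
high-potential: assigned the prototype, nets 14 − 16 = -2; deviating to no prototype nets 3.
low-potential: assigned no prototype, nets 3; deviating to the prototype nets 14 − 18 = -4.
The high-potential type gains 5 by deviating.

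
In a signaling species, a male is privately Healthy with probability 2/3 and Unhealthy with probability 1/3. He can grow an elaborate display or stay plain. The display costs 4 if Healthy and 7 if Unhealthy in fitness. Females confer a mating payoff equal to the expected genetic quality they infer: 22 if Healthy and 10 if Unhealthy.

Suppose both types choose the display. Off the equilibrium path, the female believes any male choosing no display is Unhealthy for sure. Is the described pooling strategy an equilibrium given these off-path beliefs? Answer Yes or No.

Yes

On path, the female holds the prior and pays 2/3·22 + 1/3·10 = 18. Off path (no display), believing Unhealthy, it pays 10.
Healthy: the display nets 18 − 4 = 14; no display nets 10. Healthy stays.
Unhealthy: the display nets 18 − 7 = 11; no display nets 10. Unhealthy stays.
No type deviates, so pooling is sustained.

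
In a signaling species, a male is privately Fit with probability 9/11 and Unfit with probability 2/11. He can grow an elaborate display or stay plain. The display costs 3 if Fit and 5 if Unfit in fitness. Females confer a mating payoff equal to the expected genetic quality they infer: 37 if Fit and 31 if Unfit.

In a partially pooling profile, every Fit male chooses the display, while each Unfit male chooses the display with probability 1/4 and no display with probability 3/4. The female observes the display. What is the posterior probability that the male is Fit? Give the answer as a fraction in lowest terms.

P(the display) = (9/11)·1 + (2/11)·(1/4) = 19/22.
By Bayes' rule, P(Fit | the display) = (9/11) / (19/22) = 18/19.

18/19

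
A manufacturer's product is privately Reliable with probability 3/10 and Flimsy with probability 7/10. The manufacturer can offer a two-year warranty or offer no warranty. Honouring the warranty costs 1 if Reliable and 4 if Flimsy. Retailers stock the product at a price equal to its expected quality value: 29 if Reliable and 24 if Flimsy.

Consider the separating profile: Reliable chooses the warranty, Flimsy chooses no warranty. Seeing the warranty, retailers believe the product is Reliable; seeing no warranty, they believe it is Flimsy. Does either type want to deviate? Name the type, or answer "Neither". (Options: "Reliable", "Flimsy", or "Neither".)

Flimsy

The warranty pays 29; no warranty pays 24.
Reliable: assigned the warranty, nets 29 − 1 = 28; deviating to no warranty nets 24.
Flimsy: assigned no warranty, nets 24; deviating to the warranty nets 29 − 4 = 25.
The Flimsy type gains 1 by deviating.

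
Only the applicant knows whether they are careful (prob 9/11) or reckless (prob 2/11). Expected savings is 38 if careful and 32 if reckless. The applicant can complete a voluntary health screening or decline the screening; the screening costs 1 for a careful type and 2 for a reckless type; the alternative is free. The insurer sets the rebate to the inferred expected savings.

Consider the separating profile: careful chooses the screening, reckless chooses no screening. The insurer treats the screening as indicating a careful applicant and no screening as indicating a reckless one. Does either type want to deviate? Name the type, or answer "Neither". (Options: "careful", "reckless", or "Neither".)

reckless

The screening pays 38; no screening pays 32.
careful: assigned the screening, nets 38 − 1 = 37; deviating to no screening nets 32.
reckless: assigned no screening, nets 32; deviating to the screening nets 38 − 2 = 36.
The reckless type gains 4 by deviating.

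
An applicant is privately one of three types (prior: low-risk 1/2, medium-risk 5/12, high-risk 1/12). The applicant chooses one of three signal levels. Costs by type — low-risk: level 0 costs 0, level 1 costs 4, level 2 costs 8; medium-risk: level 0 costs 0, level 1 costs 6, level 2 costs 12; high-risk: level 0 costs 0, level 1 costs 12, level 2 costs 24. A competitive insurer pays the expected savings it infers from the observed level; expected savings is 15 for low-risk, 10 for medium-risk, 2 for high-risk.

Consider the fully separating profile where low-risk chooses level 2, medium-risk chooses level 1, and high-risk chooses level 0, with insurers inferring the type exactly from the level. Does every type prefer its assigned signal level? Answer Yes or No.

Separating rebates: level 2 → 15, level 1 → 10, level 0 → 2.
low-risk (assigned level 2): level 0: 2 − 0 = 2; level 1: 10 − 4 = 6; level 2: 15 − 8 = 7. low-risk stays.
medium-risk (assigned level 1): level 0: 2 − 0 = 2; level 1: 10 − 6 = 4; level 2: 15 − 12 = 3. medium-risk stays.
high-risk (assigned level 0): level 0: 2 − 0 = 2; level 1: 10 − 12 = -2; level 2: 15 − 24 = -9. high-risk stays.
Every type prefers its assigned level; separation holds.

Yes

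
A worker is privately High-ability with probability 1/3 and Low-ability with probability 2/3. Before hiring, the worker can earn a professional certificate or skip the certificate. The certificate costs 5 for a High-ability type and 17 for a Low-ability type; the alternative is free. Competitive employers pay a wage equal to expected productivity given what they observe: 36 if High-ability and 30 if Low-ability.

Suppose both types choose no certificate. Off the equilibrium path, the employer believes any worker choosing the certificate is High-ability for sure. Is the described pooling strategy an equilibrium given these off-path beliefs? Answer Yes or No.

On path, the employer holds the prior and pays 1/3·36 + 2/3·30 = 32. Off path (the certificate), believing High-ability, it pays 36.
High-ability: no certificate nets 32; the certificate nets 36 − 5 = 31. High-ability stays.
Low-ability: no certificate nets 32; the certificate nets 36 − 17 = 19. Low-ability stays.
No type deviates, so pooling is sustained.

Yes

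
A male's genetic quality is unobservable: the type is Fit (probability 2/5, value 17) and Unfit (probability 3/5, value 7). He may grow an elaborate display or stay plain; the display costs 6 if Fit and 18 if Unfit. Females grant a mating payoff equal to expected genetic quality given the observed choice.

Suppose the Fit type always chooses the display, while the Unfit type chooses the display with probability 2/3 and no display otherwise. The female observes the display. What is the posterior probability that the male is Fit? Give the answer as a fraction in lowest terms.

1/2

P(the display) = (2/5)·1 + (3/5)·(2/3) = 4/5.
By Bayes' rule, P(Fit | the display) = (2/5) / (4/5) = 1/2.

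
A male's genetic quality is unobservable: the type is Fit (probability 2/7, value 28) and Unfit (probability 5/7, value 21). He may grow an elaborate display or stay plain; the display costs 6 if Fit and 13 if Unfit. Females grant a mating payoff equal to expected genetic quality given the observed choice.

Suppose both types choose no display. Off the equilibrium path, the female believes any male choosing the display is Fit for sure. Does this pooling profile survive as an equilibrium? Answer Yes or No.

On path, the female holds the prior and pays 2/7·28 + 5/7·21 = 23. Off path (the display), believing Fit, it pays 28.
Fit: no display nets 23; the display nets 28 − 6 = 22. Fit stays.
Unfit: no display nets 23; the display nets 28 − 13 = 15. Unfit stays.
No type deviates, so pooling is sustained.

Yes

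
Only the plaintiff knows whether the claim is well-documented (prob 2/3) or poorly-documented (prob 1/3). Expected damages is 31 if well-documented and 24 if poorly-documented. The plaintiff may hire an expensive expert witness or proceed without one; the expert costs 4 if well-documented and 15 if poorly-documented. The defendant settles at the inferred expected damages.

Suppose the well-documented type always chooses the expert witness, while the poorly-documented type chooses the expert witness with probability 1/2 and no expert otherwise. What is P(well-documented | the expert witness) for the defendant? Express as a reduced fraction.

4/5

P(the expert witness) = (2/3)·1 + (1/3)·(1/2) = 5/6.
By Bayes' rule, P(well-documented | the expert witness) = (2/3) / (5/6) = 4/5.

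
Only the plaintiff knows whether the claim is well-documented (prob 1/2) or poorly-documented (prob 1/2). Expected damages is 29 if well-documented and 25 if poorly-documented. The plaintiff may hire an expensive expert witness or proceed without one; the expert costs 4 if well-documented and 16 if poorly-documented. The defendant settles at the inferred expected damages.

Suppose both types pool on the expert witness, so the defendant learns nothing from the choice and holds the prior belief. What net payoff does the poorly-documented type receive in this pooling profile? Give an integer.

11

Pooled settlement = 1/2·29 + 1/2·25 = 27.
poorly-documented pays cost 16 for the expert witness, so net payoff = 27 − 16 = 11.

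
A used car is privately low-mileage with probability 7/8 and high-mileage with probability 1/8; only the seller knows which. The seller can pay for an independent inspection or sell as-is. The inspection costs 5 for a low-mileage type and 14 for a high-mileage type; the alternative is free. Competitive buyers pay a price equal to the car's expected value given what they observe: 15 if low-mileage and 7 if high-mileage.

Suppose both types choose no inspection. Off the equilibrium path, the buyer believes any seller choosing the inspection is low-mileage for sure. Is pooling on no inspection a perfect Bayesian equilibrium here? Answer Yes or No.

Yes

On path, the buyer holds the prior and pays 7/8·15 + 1/8·7 = 14. Off path (the inspection), believing low-mileage, it pays 15.
low-mileage: no inspection nets 14; the inspection nets 15 − 5 = 10. low-mileage stays.
high-mileage: no inspection nets 14; the inspection nets 15 − 14 = 1. high-mileage stays.
No type deviates, so pooling is sustained.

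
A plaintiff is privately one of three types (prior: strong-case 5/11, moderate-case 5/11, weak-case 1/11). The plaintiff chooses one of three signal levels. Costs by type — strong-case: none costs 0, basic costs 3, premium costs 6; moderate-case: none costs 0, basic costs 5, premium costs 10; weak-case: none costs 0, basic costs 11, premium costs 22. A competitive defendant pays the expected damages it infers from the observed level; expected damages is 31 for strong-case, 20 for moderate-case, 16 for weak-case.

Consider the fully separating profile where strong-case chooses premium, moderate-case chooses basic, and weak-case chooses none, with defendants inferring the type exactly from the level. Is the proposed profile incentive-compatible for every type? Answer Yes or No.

No

Separating settlements: premium → 31, basic → 20, none → 16.
strong-case (assigned premium): none: 16 − 0 = 16; basic: 20 − 3 = 17; premium: 31 − 6 = 25. strong-case stays.
moderate-case (assigned basic): none: 16 − 0 = 16; basic: 20 − 5 = 15; premium: 31 − 10 = 21. moderate-case prefers premium.
weak-case (assigned none): none: 16 − 0 = 16; basic: 20 − 11 = 9; premium: 31 − 22 = 9. weak-case stays.
At least one type deviates; the separating profile fails.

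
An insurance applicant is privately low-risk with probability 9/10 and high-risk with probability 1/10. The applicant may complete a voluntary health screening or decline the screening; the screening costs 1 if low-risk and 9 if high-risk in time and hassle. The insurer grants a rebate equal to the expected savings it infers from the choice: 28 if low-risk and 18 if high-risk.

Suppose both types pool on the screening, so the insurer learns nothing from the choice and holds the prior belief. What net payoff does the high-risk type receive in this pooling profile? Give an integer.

18

Pooled rebate = 9/10·28 + 1/10·18 = 27.
high-risk pays cost 9 for the screening, so net payoff = 27 − 9 = 18.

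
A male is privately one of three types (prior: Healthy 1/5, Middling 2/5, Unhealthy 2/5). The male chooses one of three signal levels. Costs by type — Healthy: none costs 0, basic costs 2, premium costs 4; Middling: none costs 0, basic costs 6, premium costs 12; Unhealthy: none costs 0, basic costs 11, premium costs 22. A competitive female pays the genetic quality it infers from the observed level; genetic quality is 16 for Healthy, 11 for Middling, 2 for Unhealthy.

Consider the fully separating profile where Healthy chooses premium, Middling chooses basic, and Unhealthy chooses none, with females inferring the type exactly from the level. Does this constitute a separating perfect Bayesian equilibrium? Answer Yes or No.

Yes

Separating mating payoffs: premium → 16, basic → 11, none → 2.
Healthy (assigned premium): none: 2 − 0 = 2; basic: 11 − 2 = 9; premium: 16 − 4 = 12. Healthy stays.
Middling (assigned basic): none: 2 − 0 = 2; basic: 11 − 6 = 5; premium: 16 − 12 = 4. Middling stays.
Unhealthy (assigned none): none: 2 − 0 = 2; basic: 11 − 11 = 0; premium: 16 − 22 = -6. Unhealthy stays.
Every type prefers its assigned level; separation holds.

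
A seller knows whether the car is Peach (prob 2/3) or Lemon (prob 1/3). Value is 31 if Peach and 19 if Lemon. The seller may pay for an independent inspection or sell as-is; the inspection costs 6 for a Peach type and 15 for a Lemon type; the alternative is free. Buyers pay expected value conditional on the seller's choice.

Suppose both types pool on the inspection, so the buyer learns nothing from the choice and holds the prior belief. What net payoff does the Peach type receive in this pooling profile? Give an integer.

Pooled price = 2/3·31 + 1/3·19 = 27.
Peach pays cost 6 for the inspection, so net payoff = 27 − 6 = 21.

21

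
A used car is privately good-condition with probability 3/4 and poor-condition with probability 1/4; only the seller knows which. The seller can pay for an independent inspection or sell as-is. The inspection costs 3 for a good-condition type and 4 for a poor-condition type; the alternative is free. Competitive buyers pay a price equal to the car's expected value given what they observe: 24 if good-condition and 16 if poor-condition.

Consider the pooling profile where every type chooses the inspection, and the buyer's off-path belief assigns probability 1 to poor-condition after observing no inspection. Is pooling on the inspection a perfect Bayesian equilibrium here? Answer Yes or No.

On path, the buyer holds the prior and pays 3/4·24 + 1/4·16 = 22. Off path (no inspection), believing poor-condition, it pays 16.
good-condition: the inspection nets 22 − 3 = 19; no inspection nets 16. good-condition stays.
poor-condition: the inspection nets 22 − 4 = 18; no inspection nets 16. poor-condition stays.
No type deviates, so pooling is sustained.

Yes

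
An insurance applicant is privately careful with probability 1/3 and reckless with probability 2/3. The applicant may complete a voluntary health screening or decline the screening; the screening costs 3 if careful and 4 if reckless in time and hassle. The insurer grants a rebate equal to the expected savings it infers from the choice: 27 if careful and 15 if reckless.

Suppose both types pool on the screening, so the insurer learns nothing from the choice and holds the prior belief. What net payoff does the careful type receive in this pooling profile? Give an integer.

16

Pooled rebate = 1/3·27 + 2/3·15 = 19.
careful pays cost 3 for the screening, so net payoff = 19 − 3 = 16.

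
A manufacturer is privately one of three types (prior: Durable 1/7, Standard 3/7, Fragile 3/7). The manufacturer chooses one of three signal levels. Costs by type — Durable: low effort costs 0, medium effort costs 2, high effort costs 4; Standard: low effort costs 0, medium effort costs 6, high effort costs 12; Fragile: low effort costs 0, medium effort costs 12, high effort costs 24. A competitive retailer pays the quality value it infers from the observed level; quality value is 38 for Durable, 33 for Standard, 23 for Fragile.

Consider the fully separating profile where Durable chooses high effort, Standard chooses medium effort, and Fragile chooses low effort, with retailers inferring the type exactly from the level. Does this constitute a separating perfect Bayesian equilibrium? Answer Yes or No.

Yes

Separating prices: high effort → 38, medium effort → 33, low effort → 23.
Durable (assigned high effort): low effort: 23 − 0 = 23; medium effort: 33 − 2 = 31; high effort: 38 − 4 = 34. Durable stays.
Standard (assigned medium effort): low effort: 23 − 0 = 23; medium effort: 33 − 6 = 27; high effort: 38 − 12 = 26. Standard stays.
Fragile (assigned low effort): low effort: 23 − 0 = 23; medium effort: 33 − 12 = 21; high effort: 38 − 24 = 14. Fragile stays.
Every type prefers its assigned level; separation holds.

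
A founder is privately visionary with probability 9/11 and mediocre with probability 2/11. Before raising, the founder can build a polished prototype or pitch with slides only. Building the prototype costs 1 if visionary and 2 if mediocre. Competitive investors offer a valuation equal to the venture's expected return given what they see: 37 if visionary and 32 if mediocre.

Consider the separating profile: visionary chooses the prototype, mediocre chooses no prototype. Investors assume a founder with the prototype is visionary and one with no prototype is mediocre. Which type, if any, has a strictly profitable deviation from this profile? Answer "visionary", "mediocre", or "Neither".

mediocre

The prototype pays 37; no prototype pays 32.
visionary: assigned the prototype, nets 37 − 1 = 36; deviating to no prototype nets 32.
mediocre: assigned no prototype, nets 32; deviating to the prototype nets 37 − 2 = 35.
The mediocre type gains 3 by deviating.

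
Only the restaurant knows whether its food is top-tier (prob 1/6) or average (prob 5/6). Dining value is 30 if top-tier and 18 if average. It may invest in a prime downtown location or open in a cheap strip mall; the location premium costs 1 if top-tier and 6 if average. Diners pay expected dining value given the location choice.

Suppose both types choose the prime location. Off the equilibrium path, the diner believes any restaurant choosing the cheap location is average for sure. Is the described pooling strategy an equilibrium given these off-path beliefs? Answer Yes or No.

No

On path, the diner holds the prior and pays 1/6·30 + 5/6·18 = 20. Off path (the cheap location), believing average, it pays 18.
top-tier: the prime location nets 20 − 1 = 19; the cheap location nets 18. top-tier stays.
average: the prime location nets 20 − 6 = 14; the cheap location nets 18. average would deviate.
A type deviates, so pooling fails.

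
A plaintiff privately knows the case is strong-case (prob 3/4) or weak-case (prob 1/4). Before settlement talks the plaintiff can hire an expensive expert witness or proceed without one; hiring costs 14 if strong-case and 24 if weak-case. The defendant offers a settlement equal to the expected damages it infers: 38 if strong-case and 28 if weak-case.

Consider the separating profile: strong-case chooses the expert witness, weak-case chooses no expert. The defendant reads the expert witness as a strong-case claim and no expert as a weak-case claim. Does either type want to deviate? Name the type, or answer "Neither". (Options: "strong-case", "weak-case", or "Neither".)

strong-case

The expert witness pays 38; no expert pays 28.
strong-case: assigned the expert witness, nets 38 − 14 = 24; deviating to no expert nets 28.
weak-case: assigned no expert, nets 28; deviating to the expert witness nets 38 − 24 = 14.
The strong-case type gains 4 by deviating.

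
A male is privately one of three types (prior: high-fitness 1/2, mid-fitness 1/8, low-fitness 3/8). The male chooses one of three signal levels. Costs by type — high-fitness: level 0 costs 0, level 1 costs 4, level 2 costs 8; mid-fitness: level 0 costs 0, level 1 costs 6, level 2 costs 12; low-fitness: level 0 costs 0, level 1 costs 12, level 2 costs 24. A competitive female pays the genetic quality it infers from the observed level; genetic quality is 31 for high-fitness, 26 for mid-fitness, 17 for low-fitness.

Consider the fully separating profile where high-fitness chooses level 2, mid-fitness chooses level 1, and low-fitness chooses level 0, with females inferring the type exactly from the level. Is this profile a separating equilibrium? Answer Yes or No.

Yes

Separating mating payoffs: level 2 → 31, level 1 → 26, level 0 → 17.
high-fitness (assigned level 2): level 0: 17 − 0 = 17; level 1: 26 − 4 = 22; level 2: 31 − 8 = 23. high-fitness stays.
mid-fitness (assigned level 1): level 0: 17 − 0 = 17; level 1: 26 − 6 = 20; level 2: 31 − 12 = 19. mid-fitness stays.
low-fitness (assigned level 0): level 0: 17 − 0 = 17; level 1: 26 − 12 = 14; level 2: 31 − 24 = 7. low-fitness stays.
Every type prefers its assigned level; separation holds.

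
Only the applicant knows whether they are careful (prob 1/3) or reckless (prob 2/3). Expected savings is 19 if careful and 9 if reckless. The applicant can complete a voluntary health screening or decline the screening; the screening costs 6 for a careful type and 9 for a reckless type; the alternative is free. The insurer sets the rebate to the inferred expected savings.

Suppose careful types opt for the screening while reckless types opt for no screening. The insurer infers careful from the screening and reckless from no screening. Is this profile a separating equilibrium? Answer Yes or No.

No

Under these beliefs, the screening earns rebate 19 and no screening earns rebate 9.
careful: the screening nets 19 − 6 = 13; no screening nets 9. careful prefers the screening.
reckless: the screening nets 19 − 9 = 10; no screening nets 9. reckless would deviate to the screening.
reckless has a profitable deviation, so the profile is not an equilibrium.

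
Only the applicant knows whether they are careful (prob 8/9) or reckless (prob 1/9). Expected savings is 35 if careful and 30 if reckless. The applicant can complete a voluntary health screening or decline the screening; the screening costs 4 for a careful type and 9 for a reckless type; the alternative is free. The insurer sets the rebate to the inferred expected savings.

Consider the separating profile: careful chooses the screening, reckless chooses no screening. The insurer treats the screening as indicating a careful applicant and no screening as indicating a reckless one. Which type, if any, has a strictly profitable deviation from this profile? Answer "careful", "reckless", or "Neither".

Neither

The screening pays 35; no screening pays 30.
careful: assigned the screening, nets 35 − 4 = 31; deviating to no screening nets 30.
reckless: assigned no screening, nets 30; deviating to the screening nets 35 − 9 = 26.
Both types strictly prefer their assigned action; no profitable deviation.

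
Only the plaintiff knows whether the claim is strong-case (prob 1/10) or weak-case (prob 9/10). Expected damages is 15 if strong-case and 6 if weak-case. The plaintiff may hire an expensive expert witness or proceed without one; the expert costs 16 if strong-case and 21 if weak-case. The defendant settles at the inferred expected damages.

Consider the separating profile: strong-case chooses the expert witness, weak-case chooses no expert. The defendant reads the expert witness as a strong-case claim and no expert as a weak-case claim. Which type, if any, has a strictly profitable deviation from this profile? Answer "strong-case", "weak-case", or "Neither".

strong-case

The expert witness pays 15; no expert pays 6.
strong-case: assigned the expert witness, nets 15 − 16 = -1; deviating to no expert nets 6.
weak-case: assigned no expert, nets 6; deviating to the expert witness nets 15 − 21 = -6.
The strong-case type gains 7 by deviating.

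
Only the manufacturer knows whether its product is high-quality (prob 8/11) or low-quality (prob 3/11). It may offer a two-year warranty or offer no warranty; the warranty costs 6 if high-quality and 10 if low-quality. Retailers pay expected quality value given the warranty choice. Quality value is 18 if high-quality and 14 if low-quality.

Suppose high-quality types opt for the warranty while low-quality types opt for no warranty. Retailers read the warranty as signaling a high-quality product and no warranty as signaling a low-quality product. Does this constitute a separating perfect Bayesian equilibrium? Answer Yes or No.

Under these beliefs, the warranty earns price 18 and no warranty earns price 14.
high-quality: the warranty nets 18 − 6 = 12; no warranty nets 14. high-quality would deviate to no warranty.
low-quality: the warranty nets 18 − 10 = 8; no warranty nets 14. low-quality prefers no warranty.
high-quality has a profitable deviation, so the profile is not an equilibrium.

No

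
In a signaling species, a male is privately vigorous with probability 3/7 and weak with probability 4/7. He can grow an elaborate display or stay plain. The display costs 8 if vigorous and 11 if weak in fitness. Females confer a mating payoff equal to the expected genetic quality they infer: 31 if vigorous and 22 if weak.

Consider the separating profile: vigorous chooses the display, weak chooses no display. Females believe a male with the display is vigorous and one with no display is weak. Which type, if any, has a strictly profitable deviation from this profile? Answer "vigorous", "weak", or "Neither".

Neither

The display pays 31; no display pays 22.
vigorous: assigned the display, nets 31 − 8 = 23; deviating to no display nets 22.
weak: assigned no display, nets 22; deviating to the display nets 31 − 11 = 20.
Both types strictly prefer their assigned action; no profitable deviation.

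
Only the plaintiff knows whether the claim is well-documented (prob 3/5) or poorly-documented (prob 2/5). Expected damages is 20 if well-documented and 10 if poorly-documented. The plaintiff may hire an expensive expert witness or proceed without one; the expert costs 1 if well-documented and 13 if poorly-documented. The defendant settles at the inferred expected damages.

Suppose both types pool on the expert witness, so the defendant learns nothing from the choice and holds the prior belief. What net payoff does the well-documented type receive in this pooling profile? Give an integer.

15

Pooled settlement = 3/5·20 + 2/5·10 = 16.
well-documented pays cost 1 for the expert witness, so net payoff = 16 − 1 = 15.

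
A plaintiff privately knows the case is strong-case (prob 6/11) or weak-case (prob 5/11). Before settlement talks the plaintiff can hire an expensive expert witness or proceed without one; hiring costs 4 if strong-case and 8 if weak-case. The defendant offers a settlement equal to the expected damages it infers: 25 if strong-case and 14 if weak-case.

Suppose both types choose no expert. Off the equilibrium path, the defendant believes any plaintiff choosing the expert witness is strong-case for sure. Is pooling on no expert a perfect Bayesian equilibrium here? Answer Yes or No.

No

On path, the defendant holds the prior and pays 6/11·25 + 5/11·14 = 20. Off path (the expert witness), believing strong-case, it pays 25.
strong-case: no expert nets 20; the expert witness nets 25 − 4 = 21. strong-case would deviate.
weak-case: no expert nets 20; the expert witness nets 25 − 8 = 17. weak-case stays.
A type deviates, so pooling fails.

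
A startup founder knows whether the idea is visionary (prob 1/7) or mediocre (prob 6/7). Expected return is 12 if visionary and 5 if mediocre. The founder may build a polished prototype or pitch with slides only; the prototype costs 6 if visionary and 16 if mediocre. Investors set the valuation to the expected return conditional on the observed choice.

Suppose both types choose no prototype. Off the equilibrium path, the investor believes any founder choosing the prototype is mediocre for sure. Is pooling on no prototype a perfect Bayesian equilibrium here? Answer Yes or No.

On path, the investor holds the prior and pays 1/7·12 + 6/7·5 = 6. Off path (the prototype), believing mediocre, it pays 5.
visionary: no prototype nets 6; the prototype nets 5 − 6 = -1. visionary stays.
mediocre: no prototype nets 6; the prototype nets 5 − 16 = -11. mediocre stays.
No type deviates, so pooling is sustained.

Yes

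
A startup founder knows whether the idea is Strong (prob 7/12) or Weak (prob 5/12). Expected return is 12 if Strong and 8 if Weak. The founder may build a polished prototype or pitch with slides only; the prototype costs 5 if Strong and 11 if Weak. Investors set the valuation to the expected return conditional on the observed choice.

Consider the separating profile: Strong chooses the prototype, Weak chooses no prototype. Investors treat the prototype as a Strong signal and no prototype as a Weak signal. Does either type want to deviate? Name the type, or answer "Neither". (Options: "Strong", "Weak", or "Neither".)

The prototype pays 12; no prototype pays 8.
Strong: assigned the prototype, nets 12 − 5 = 7; deviating to no prototype nets 8.
Weak: assigned no prototype, nets 8; deviating to the prototype nets 12 − 11 = 1.
The Strong type gains 1 by deviating.

Strong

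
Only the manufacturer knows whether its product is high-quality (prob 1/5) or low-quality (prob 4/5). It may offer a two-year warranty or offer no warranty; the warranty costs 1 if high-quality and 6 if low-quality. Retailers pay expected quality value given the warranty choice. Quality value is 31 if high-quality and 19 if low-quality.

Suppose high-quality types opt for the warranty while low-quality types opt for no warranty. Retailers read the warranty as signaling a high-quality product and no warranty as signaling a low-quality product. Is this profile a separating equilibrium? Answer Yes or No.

No

Under these beliefs, the warranty earns price 31 and no warranty earns price 19.
high-quality: the warranty nets 31 − 1 = 30; no warranty nets 19. high-quality prefers the warranty.
low-quality: the warranty nets 31 − 6 = 25; no warranty nets 19. low-quality would deviate to the warranty.
low-quality has a profitable deviation, so the profile is not an equilibrium.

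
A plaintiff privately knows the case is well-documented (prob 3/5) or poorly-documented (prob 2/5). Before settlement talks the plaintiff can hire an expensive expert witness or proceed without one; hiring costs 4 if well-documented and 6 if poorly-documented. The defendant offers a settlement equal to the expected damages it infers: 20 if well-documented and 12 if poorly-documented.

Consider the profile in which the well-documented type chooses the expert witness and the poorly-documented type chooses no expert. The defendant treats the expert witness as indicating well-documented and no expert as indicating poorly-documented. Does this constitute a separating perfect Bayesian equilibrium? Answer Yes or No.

No

Under these beliefs, the expert witness earns settlement 20 and no expert earns settlement 12.
well-documented: the expert witness nets 20 − 4 = 16; no expert nets 12. well-documented prefers the expert witness.
poorly-documented: the expert witness nets 20 − 6 = 14; no expert nets 12. poorly-documented would deviate to the expert witness.
poorly-documented has a profitable deviation, so the profile is not an equilibrium.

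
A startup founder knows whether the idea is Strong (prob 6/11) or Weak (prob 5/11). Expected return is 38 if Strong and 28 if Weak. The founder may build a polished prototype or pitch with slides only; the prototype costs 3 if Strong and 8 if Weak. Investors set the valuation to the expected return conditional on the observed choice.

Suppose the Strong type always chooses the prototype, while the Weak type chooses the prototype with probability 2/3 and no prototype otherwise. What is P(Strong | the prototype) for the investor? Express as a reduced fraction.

9/14

P(the prototype) = (6/11)·1 + (5/11)·(2/3) = 28/33.
By Bayes' rule, P(Strong | the prototype) = (6/11) / (28/33) = 9/14.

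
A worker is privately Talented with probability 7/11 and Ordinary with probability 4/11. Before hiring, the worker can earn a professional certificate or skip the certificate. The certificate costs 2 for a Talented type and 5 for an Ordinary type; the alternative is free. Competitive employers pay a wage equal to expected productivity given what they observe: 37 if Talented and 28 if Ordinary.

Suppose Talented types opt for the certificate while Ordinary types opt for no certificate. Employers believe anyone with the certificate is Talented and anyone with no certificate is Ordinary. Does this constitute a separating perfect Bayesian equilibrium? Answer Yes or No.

Under these beliefs, the certificate earns wage 37 and no certificate earns wage 28.
Talented: the certificate nets 37 − 2 = 35; no certificate nets 28. Talented prefers the certificate.
Ordinary: the certificate nets 37 − 5 = 32; no certificate nets 28. Ordinary would deviate to the certificate.
Ordinary has a profitable deviation, so the profile is not an equilibrium.

No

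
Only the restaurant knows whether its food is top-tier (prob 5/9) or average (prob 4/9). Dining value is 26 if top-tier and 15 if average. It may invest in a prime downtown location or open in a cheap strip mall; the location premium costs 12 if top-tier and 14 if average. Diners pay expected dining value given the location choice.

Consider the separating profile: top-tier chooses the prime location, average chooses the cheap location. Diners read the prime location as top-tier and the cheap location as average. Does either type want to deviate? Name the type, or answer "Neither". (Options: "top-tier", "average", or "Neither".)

The prime location pays 26; the cheap location pays 15.
top-tier: assigned the prime location, nets 26 − 12 = 14; deviating to the cheap location nets 15.
average: assigned the cheap location, nets 15; deviating to the prime location nets 26 − 14 = 12.
The top-tier type gains 1 by deviating.

top-tier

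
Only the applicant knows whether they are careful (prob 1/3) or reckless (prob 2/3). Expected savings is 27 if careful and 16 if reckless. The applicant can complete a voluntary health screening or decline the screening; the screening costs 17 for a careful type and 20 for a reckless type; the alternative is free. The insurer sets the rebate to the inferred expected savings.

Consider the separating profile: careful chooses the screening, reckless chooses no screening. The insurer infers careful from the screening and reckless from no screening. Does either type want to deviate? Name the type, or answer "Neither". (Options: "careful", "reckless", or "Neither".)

The screening pays 27; no screening pays 16.
careful: assigned the screening, nets 27 − 17 = 10; deviating to no screening nets 16.
reckless: assigned no screening, nets 16; deviating to the screening nets 27 − 20 = 7.
The careful type gains 6 by deviating.

careful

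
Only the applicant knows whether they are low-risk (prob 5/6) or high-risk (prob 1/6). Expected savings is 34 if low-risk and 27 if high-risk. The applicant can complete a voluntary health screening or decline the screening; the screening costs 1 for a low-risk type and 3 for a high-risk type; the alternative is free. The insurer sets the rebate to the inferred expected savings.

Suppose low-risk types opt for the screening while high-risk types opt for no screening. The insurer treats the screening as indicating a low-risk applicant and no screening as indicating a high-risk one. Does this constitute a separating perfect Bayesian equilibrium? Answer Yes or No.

Under these beliefs, the screening earns rebate 34 and no screening earns rebate 27.
low-risk: the screening nets 34 − 1 = 33; no screening nets 27. low-risk prefers the screening.
high-risk: the screening nets 34 − 3 = 31; no screening nets 27. high-risk would deviate to the screening.
high-risk has a profitable deviation, so the profile is not an equilibrium.

No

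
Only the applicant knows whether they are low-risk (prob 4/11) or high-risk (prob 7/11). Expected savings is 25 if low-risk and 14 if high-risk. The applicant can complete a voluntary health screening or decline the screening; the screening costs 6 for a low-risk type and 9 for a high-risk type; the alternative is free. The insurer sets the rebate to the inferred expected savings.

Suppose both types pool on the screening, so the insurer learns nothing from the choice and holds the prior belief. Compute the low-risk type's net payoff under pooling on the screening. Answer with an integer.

12

Pooled rebate = 4/11·25 + 7/11·14 = 18.
low-risk pays cost 6 for the screening, so net payoff = 18 − 6 = 12.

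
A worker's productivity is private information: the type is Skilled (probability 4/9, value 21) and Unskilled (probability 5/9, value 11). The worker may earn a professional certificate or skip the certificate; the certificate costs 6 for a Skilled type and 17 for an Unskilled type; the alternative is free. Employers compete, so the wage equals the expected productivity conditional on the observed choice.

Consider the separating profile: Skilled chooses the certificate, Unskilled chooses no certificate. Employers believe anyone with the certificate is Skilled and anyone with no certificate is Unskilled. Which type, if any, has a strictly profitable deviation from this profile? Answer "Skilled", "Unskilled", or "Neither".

Neither

The certificate pays 21; no certificate pays 11.
Skilled: assigned the certificate, nets 21 − 6 = 15; deviating to no certificate nets 11.
Unskilled: assigned no certificate, nets 11; deviating to the certificate nets 21 − 17 = 4.
Both types strictly prefer their assigned action; no profitable deviation.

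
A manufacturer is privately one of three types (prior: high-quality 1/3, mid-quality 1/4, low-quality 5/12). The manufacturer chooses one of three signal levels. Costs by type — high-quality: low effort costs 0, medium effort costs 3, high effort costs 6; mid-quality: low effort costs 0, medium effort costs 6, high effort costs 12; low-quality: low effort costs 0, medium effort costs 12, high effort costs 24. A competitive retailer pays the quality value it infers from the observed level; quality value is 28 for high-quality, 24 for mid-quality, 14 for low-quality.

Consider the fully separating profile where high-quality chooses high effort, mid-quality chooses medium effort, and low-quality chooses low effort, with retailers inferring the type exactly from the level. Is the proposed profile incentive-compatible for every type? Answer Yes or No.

Separating prices: high effort → 28, medium effort → 24, low effort → 14.
high-quality (assigned high effort): low effort: 14 − 0 = 14; medium effort: 24 − 3 = 21; high effort: 28 − 6 = 22. high-quality stays.
mid-quality (assigned medium effort): low effort: 14 − 0 = 14; medium effort: 24 − 6 = 18; high effort: 28 − 12 = 16. mid-quality stays.
low-quality (assigned low effort): low effort: 14 − 0 = 14; medium effort: 24 − 12 = 12; high effort: 28 − 24 = 4. low-quality stays.
Every type prefers its assigned level; separation holds.

Yes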